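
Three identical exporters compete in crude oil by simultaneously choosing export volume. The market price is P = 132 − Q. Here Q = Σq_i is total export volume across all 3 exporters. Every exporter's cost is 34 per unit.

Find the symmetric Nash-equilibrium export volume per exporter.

A representative exporter's profit is π_i = q_i(132 − Q) − 34q_i, with Q = q_i + Σ_{j≠i} q_j.
First-order condition: 98 − 2q_i − Σ_{j≠i} q_j = 0.
In a symmetric equilibrium every exporter chooses the same q, so Σ_{j≠i} q_j = 2q. The condition becomes 98 − 4q = 0, giving q = 98/4 = 24.5.

24.5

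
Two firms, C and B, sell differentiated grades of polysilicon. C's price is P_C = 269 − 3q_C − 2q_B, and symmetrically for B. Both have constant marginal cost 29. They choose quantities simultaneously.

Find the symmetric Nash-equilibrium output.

Firm C's profit: π = q_C(269 − 3q_C − 2q_B) − 29q_C.
∂π/∂q_C = 240 − 6q_C − 2q_B = 0 ⇒ q_C = 40 − (1/3)q_B.
By symmetry q_B = q_C; substituting into the reaction function, (4/3)q_C = 40 and q_C = 30.

30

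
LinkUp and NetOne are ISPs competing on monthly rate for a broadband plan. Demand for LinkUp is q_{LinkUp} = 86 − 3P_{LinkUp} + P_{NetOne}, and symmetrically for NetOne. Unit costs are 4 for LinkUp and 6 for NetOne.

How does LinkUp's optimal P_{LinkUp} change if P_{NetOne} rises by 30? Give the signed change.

5

LinkUp's profit: π = (P_{LinkUp} − 4)(86 − 3P_{LinkUp} + P_{NetOne}).
∂π/∂P_{LinkUp} = 98 − 6P_{LinkUp} + P_{NetOne} = 0 ⇒ P_{LinkUp} = 49/3 + (1/6)P_{NetOne}.
The reaction-function slope is 1/6, so a 30-unit rise in P_{NetOne} moves P_{LinkUp} by 1/6 × 30 = 5. LinkUp's best response rises — the actions are strategic complements.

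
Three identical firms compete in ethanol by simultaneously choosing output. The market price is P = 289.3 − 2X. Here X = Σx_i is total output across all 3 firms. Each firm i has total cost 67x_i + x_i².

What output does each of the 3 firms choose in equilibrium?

22.23

A representative firm's profit is π_i = x_i(289.3 − 2X) − 67x_i − x_i², with X = x_i + Σ_{j≠i} x_j.
First-order condition: 222.3 − 6x_i − 2Σ_{j≠i} x_j = 0.
In a symmetric equilibrium every firm chooses the same x, so Σ_{j≠i} x_j = 2x. The condition becomes 222.3 − 10x = 0, giving x = 222.3/10 = 22.23.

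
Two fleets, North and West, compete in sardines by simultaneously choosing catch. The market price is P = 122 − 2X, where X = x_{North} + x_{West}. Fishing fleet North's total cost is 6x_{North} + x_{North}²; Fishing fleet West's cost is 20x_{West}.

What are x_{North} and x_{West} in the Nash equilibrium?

13, 19

Fishing fleet North's profit: π = x_{North}(122 − 2(x_{North} + x_{West})) − 6x_{North} − x_{North}².
∂π/∂x_{North} = 116 − 6x_{North} − 2x_{West} = 0, so x_{North} = 58/3 − (1/3)x_{West}.
For West: ∂π/∂x_{West} = 102 − 4x_{West} − 2x_{North} = 0 ⇒ x_{West} = 25.5 − 0.5x_{North}.
Plugging x_{West} into North's best response: x_{North} = 58/3 − (1/3)(25.5 − 0.5x_{North}) ⇒ (5/6)x_{North} = 65/6, so x_{North} = 13.
Then x_{West} = 25.5 − 0.5·13 = 19.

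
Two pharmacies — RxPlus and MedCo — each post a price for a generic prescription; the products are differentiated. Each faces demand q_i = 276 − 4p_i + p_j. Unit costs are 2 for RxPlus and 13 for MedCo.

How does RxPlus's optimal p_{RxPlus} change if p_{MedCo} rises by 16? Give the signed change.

2

RxPlus's profit: π = (p_{RxPlus} − 2)(276 − 4p_{RxPlus} + p_{MedCo}).
∂π/∂p_{RxPlus} = 284 − 8p_{RxPlus} + p_{MedCo} = 0 ⇒ p_{RxPlus} = 35.5 + 0.125p_{MedCo}.
The reaction-function slope is 0.125, so a 16-unit rise in p_{MedCo} moves p_{RxPlus} by 0.125 × 16 = 2. RxPlus's best response rises — the actions are strategic complements.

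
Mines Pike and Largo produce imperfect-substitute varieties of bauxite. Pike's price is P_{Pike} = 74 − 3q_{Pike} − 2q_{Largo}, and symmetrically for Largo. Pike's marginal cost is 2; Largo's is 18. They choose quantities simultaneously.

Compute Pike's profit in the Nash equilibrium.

300

Mine Pike's profit: π = q_{Pike}(74 − 3q_{Pike} − 2q_{Largo}) − 2q_{Pike}.
∂π/∂q_{Pike} = 72 − 6q_{Pike} − 2q_{Largo} = 0 ⇒ q_{Pike} = 12 − (1/3)q_{Largo}.
Similarly q_{Largo} = 28/3 − (1/3)q_{Pike}.
Substituting the second reaction function into the first: q_{Pike} = 12 − (1/3)(28/3 − (1/3)q_{Pike}), which gives (8/9)q_{Pike} = 80/9 ⇒ q_{Pike} = 10.
Then q_{Largo} = 28/3 − (1/3)·10 = 6.
P_{Pike} = 74 − 3·10 − 2·6 = 32.
Profit = (32 − 2)·10 = 300.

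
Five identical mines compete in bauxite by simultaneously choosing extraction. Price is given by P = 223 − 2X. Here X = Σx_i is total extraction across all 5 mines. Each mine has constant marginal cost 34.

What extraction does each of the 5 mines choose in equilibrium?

A representative mine's profit is π_i = x_i(223 − 2X) − 34x_i, with X = x_i + Σ_{j≠i} x_j.
First-order condition: 189 − 4x_i − 2Σ_{j≠i} x_j = 0.
With identical mines, set every x_j = x: then 189 − 4x − 8x = 0, i.e. x = 189/12 = 15.75.

15.75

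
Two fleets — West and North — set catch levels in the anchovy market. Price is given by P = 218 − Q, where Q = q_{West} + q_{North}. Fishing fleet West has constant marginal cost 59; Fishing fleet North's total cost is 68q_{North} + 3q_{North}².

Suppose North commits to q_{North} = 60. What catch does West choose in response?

49.5

Fishing fleet West's profit: π = q_{West}(218 − (q_{West} + q_{North})) − 59q_{West}.
∂π/∂q_{West} = 159 − 2q_{West} − q_{North} = 0, so q_{West} = 79.5 − 0.5q_{North}.
At q_{North} = 60: q_{West} = 79.5 − 0.5·60 = 49.5.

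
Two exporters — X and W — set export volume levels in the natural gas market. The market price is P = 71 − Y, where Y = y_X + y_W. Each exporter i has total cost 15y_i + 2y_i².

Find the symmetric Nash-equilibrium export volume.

Exporter X's profit: π = y_X(71 − (y_X + y_W)) − 15y_X − 2y_X².
∂π/∂y_X = 56 − 6y_X − y_W = 0, so y_X = 28/3 − (1/6)y_W.
Setting y_X = y_W in the reaction function: y_X = 28/3 − (1/6)y_X, so y_X = (28/3) / (7/6) = 8.

8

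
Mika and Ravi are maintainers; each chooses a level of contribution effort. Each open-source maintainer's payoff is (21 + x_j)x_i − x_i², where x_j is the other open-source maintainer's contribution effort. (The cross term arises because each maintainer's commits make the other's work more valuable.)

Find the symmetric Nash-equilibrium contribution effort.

Mika's payoff is (21 + x_R)x_M − x_M².
∂π/∂x_M = 21 + x_R − 2x_M = 0, so x_M = 10.5 + 0.5x_R.
Setting x_M = x_R in the reaction function: x_M = 10.5 + 0.5x_M, so x_M = 10.5 / 0.5 = 21.

21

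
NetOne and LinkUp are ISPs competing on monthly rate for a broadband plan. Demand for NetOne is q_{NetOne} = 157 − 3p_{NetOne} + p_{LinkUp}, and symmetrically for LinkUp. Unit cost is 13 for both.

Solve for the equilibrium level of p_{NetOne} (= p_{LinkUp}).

NetOne's profit: π = (p_{NetOne} − 13)(157 − 3p_{NetOne} + p_{LinkUp}).
∂π/∂p_{NetOne} = 196 − 6p_{NetOne} + p_{LinkUp} = 0 ⇒ p_{NetOne} = 98/3 + (1/6)p_{LinkUp}.
By symmetry p_{LinkUp} = p_{NetOne}; substituting into the reaction function, (5/6)p_{NetOne} = 98/3 and p_{NetOne} = 39.2.

39.2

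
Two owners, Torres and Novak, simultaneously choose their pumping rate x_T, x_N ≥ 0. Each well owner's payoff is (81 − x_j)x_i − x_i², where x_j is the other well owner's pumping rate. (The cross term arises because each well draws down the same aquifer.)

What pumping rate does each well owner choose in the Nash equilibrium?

27

Torres's payoff is (81 − x_N)x_T − x_T².
∂π/∂x_T = 81 − x_N − 2x_T = 0, so x_T = 40.5 − 0.5x_N.
By symmetry x_N = x_T; substituting into the reaction function, 1.5x_T = 40.5 and x_T = 27.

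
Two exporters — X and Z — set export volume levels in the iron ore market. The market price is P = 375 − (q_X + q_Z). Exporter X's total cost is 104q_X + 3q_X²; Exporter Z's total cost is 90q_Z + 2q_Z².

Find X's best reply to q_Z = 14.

Exporter X's profit: π = q_X(375 − (q_X + q_Z)) − 104q_X − 3q_X².
∂π/∂q_X = 271 − 8q_X − q_Z = 0, so q_X = 33.875 − 0.125q_Z.
At q_Z = 14: q_X = 33.875 − 0.125·14 = 32.125.

32.125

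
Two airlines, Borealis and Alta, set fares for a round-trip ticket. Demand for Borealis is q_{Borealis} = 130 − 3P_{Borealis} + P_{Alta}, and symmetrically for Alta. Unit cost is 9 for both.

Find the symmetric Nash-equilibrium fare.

31.4

Borealis's profit: π = (P_{Borealis} − 9)(130 − 3P_{Borealis} + P_{Alta}).
∂π/∂P_{Borealis} = 157 − 6P_{Borealis} + P_{Alta} = 0 ⇒ P_{Borealis} = 157/6 + (1/6)P_{Alta}.
By symmetry P_{Alta} = P_{Borealis}; substituting into the reaction function, (5/6)P_{Borealis} = 157/6 and P_{Borealis} = 31.4.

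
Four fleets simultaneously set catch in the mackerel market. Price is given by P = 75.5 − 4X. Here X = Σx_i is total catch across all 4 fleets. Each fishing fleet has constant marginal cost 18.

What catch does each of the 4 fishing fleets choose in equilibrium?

2.875

A representative fishing fleet's profit is π_i = x_i(75.5 − 4X) − 18x_i, with X = x_i + Σ_{j≠i} x_j.
First-order condition: 57.5 − 8x_i − 4Σ_{j≠i} x_j = 0.
Imposing symmetry (x_j = x for all j) turns Σ_{j≠i} x_j into 3x, so 57.5 = 20x and x = 2.875.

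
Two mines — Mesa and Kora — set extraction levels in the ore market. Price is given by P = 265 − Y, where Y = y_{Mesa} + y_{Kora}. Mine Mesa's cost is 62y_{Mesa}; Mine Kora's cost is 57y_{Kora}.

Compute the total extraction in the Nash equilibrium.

137

Mine Mesa's profit: π = y_{Mesa}(265 − (y_{Mesa} + y_{Kora})) − 62y_{Mesa}.
∂π/∂y_{Mesa} = 203 − 2y_{Mesa} − y_{Kora} = 0, so y_{Mesa} = 101.5 − 0.5y_{Kora}.
By the same steps for Kora: y_{Kora} = 104 − 0.5y_{Mesa}.
Substituting the second reaction function into the first: y_{Mesa} = 101.5 − 0.5(104 − 0.5y_{Mesa}), which gives 0.75y_{Mesa} = 49.5 ⇒ y_{Mesa} = 66.
Then y_{Kora} = 104 − 0.5·66 = 71.
Total extraction: 66 + 71 = 137.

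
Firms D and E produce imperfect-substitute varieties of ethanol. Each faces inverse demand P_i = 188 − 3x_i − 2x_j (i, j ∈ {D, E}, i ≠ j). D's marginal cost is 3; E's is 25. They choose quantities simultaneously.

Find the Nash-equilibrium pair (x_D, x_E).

Firm D's profit: π = x_D(188 − 3x_D − 2x_E) − 3x_D.
∂π/∂x_D = 185 − 6x_D − 2x_E = 0 ⇒ x_D = 185/6 − (1/3)x_E.
Similarly x_E = 163/6 − (1/3)x_D.
Solving the two reaction functions simultaneously: (1 − (−1/3)(−1/3))x_D = 185/6 − (1/3)·(163/6), so (8/9)x_D = 196/9 and x_D = 24.5.
Then x_E = 163/6 − (1/3)·24.5 = 19.

24.5, 19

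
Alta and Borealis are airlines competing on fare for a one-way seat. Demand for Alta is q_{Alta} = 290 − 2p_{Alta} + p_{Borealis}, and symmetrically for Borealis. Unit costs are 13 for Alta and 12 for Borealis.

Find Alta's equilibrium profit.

17001.68

Alta's profit: π = (p_{Alta} − 13)(290 − 2p_{Alta} + p_{Borealis}).
∂π/∂p_{Alta} = 316 − 4p_{Alta} + p_{Borealis} = 0 ⇒ p_{Alta} = 79 + 0.25p_{Borealis}.
Similarly p_{Borealis} = 78.5 + 0.25p_{Alta}.
Solving the two reaction functions simultaneously: (1 − (0.25)(0.25))p_{Alta} = 79 + 0.25·78.5, so 0.9375p_{Alta} = 98.625 and p_{Alta} = 105.2.
Then p_{Borealis} = 78.5 + 0.25·105.2 = 104.8.
q_{Alta} = 290 − 2·105.2 + 104.8 = 184.4.
Profit = (105.2 − 13)·184.4 = 17001.68.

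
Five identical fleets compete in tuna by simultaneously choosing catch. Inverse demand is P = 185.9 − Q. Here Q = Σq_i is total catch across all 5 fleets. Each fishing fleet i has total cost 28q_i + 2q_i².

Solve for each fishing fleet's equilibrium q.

A representative fishing fleet's profit is π_i = q_i(185.9 − Q) − 28q_i − 2q_i², with Q = q_i + Σ_{j≠i} q_j.
First-order condition: 157.9 − 6q_i − Σ_{j≠i} q_j = 0.
With identical fishing fleets, set every q_j = q: then 157.9 − 6q − 4q = 0, i.e. q = 157.9/10 = 15.79.

15.79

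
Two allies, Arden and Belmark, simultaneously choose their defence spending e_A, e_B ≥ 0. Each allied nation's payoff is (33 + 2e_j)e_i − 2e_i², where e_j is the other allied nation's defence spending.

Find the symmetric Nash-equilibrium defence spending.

16.5

Arden's payoff is (33 + 2e_B)e_A − 2e_A².
∂π/∂e_A = 33 + 2e_B − 4e_A = 0, so e_A = 8.25 + 0.5e_B.
By symmetry e_B = e_A; substituting into the reaction function, 0.5e_A = 8.25 and e_A = 16.5.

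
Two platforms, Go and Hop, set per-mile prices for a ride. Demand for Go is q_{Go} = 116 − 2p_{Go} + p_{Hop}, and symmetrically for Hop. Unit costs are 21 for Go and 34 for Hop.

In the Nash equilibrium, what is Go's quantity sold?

66.8

Go's profit: π = (p_{Go} − 21)(116 − 2p_{Go} + p_{Hop}).
∂π/∂p_{Go} = 158 − 4p_{Go} + p_{Hop} = 0 ⇒ p_{Go} = 39.5 + 0.25p_{Hop}.
Similarly p_{Hop} = 46 + 0.25p_{Go}.
Substituting the second reaction function into the first: p_{Go} = 39.5 + 0.25(46 + 0.25p_{Go}), which gives 0.9375p_{Go} = 51 ⇒ p_{Go} = 54.4.
Then p_{Hop} = 46 + 0.25·54.4 = 59.6.
q_{Go} = 116 − 2·54.4 + 59.6 = 66.8.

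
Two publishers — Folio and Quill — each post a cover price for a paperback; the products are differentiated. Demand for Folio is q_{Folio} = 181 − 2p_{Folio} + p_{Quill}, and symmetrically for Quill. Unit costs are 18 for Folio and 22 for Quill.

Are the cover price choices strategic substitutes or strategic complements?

strategic complements

Folio's profit: π = (p_{Folio} − 18)(181 − 2p_{Folio} + p_{Quill}).
∂π/∂p_{Folio} = 217 − 4p_{Folio} + p_{Quill} = 0 ⇒ p_{Folio} = 54.25 + 0.25p_{Quill}.
The best-response slope dp_{Folio}/dp_{Quill} = 0.25 > 0: the reaction function is upward-sloping, so the choices are strategic complements.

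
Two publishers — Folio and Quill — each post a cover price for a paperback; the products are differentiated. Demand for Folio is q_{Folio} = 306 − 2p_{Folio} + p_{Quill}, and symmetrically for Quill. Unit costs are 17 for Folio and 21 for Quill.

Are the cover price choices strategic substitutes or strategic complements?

strategic complements

Folio's profit: π = (p_{Folio} − 17)(306 − 2p_{Folio} + p_{Quill}).
∂π/∂p_{Folio} = 340 − 4p_{Folio} + p_{Quill} = 0 ⇒ p_{Folio} = 85 + 0.25p_{Quill}.
The best-response slope dp_{Folio}/dp_{Quill} = 0.25 > 0: the reaction function is upward-sloping, so the choices are strategic complements.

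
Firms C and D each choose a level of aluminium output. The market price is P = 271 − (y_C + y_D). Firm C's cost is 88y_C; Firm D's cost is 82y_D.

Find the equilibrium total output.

124

Firm C's profit: π = y_C(271 − (y_C + y_D)) − 88y_C.
∂π/∂y_C = 183 − 2y_C − y_D = 0, so y_C = 91.5 − 0.5y_D.
By the same steps for D: y_D = 94.5 − 0.5y_C.
Plugging y_D into C's best response: y_C = 91.5 − 0.5(94.5 − 0.5y_C) ⇒ 0.75y_C = 44.25, so y_C = 59.
Then y_D = 94.5 − 0.5·59 = 65.
Total output: 59 + 65 = 124.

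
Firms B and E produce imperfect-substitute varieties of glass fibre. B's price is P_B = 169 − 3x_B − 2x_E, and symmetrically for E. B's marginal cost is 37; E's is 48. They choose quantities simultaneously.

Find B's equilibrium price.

88.5625

Firm B's profit: π = x_B(169 − 3x_B − 2x_E) − 37x_B.
∂π/∂x_B = 132 − 6x_B − 2x_E = 0 ⇒ x_B = 22 − (1/3)x_E.
Similarly x_E = 121/6 − (1/3)x_B.
Substituting the second reaction function into the first: x_B = 22 − (1/3)(121/6 − (1/3)x_B), which gives (8/9)x_B = 275/18 ⇒ x_B = 17.1875.
Then x_E = 121/6 − (1/3)·17.1875 = 14.4375.
P_B = 169 − 3·17.1875 − 2·14.4375 = 88.5625.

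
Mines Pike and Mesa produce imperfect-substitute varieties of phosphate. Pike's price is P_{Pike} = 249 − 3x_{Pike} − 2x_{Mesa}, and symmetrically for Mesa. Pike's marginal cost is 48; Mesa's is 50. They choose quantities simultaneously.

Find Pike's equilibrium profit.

1912.6875

Mine Pike's profit: π = x_{Pike}(249 − 3x_{Pike} − 2x_{Mesa}) − 48x_{Pike}.
∂π/∂x_{Pike} = 201 − 6x_{Pike} − 2x_{Mesa} = 0 ⇒ x_{Pike} = 33.5 − (1/3)x_{Mesa}.
Similarly x_{Mesa} = 199/6 − (1/3)x_{Pike}.
Solving the two reaction functions simultaneously: (1 − (−1/3)(−1/3))x_{Pike} = 33.5 − (1/3)·(199/6), so (8/9)x_{Pike} = 202/9 and x_{Pike} = 25.25.
Then x_{Mesa} = 199/6 − (1/3)·25.25 = 24.75.
P_{Pike} = 249 − 3·25.25 − 2·24.75 = 123.75.
Profit = (123.75 − 48)·25.25 = 1912.6875.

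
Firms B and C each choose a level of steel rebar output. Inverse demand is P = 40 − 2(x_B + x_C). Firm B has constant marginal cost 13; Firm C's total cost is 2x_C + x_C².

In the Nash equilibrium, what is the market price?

Firm B's profit: π = x_B(40 − 2(x_B + x_C)) − 13x_B.
∂π/∂x_B = 27 − 4x_B − 2x_C = 0, so x_B = 6.75 − 0.5x_C.
For C: ∂π/∂x_C = 38 − 6x_C − 2x_B = 0 ⇒ x_C = 19/3 − (1/3)x_B.
Solving the two reaction functions simultaneously: (1 − (−0.5)(−1/3))x_B = 6.75 − 0.5·(19/3), so (5/6)x_B = 43/12 and x_B = 4.3.
Then x_C = 19/3 − (1/3)·4.3 = 4.9.
Equilibrium price: P = 40 − 2·9.2 = 21.6.

21.6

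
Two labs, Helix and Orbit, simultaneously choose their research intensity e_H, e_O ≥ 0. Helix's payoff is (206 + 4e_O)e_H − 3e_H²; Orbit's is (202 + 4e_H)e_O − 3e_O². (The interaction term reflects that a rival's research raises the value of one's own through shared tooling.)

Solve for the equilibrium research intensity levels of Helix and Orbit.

102.2, 101.8

Expanding Helix's payoff: 206e_H + 4e_Oe_H − 3e_H².
∂π/∂e_H = 206 + 4e_O − 6e_H = 0, so e_H = 103/3 + (2/3)e_O.
Likewise for Orbit: e_O = 101/3 + (2/3)e_H.
Plugging e_O into Helix's best response: e_H = 103/3 + (2/3)(101/3 + (2/3)e_H) ⇒ (5/9)e_H = 511/9, so e_H = 102.2.
Then e_O = 101/3 + (2/3)·102.2 = 101.8.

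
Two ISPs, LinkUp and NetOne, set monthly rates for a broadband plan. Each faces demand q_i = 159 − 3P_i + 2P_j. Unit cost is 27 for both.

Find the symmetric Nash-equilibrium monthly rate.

60

LinkUp's profit: π = (P_{LinkUp} − 27)(159 − 3P_{LinkUp} + 2P_{NetOne}).
∂π/∂P_{LinkUp} = 240 − 6P_{LinkUp} + 2P_{NetOne} = 0 ⇒ P_{LinkUp} = 40 + (1/3)P_{NetOne}.
The game is symmetric, so in equilibrium P_{NetOne} = P_{LinkUp}: the reaction function gives (2/3)P_{LinkUp} = 40, hence P_{LinkUp} = 60.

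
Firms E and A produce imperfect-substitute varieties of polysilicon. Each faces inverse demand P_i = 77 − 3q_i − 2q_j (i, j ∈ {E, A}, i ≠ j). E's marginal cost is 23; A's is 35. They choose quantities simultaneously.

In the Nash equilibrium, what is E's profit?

Firm E's profit: π = q_E(77 − 3q_E − 2q_A) − 23q_E.
∂π/∂q_E = 54 − 6q_E − 2q_A = 0 ⇒ q_E = 9 − (1/3)q_A.
Similarly q_A = 7 − (1/3)q_E.
Plugging q_A into E's best response: q_E = 9 − (1/3)(7 − (1/3)q_E) ⇒ (8/9)q_E = 20/3, so q_E = 7.5.
Then q_A = 7 − (1/3)·7.5 = 4.5.
P_E = 77 − 3·7.5 − 2·4.5 = 45.5.
Profit = (45.5 − 23)·7.5 = 168.75.

168.75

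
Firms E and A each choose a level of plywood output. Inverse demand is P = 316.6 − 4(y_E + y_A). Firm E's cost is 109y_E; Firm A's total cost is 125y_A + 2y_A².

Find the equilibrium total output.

30.34

Firm E's profit: π = y_E(316.6 − 4(y_E + y_A)) − 109y_E.
∂π/∂y_E = 207.6 − 8y_E − 4y_A = 0, so y_E = 25.95 − 0.5y_A.
For A: ∂π/∂y_A = 191.6 − 12y_A − 4y_E = 0 ⇒ y_A = 479/30 − (1/3)y_E.
Plugging y_A into E's best response: y_E = 25.95 − 0.5(479/30 − (1/3)y_E) ⇒ (5/6)y_E = 539/30, so y_E = 21.56.
Then y_A = 479/30 − (1/3)·21.56 = 8.78.
Total output: 21.56 + 8.78 = 30.34.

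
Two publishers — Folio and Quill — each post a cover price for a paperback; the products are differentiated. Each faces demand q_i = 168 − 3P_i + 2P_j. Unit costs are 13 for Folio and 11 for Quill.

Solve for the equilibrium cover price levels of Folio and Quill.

Folio's profit: π = (P_{Folio} − 13)(168 − 3P_{Folio} + 2P_{Quill}).
∂π/∂P_{Folio} = 207 − 6P_{Folio} + 2P_{Quill} = 0 ⇒ P_{Folio} = 34.5 + (1/3)P_{Quill}.
Similarly P_{Quill} = 33.5 + (1/3)P_{Folio}.
Substituting the second reaction function into the first: P_{Folio} = 34.5 + (1/3)(33.5 + (1/3)P_{Folio}), which gives (8/9)P_{Folio} = 137/3 ⇒ P_{Folio} = 51.375.
Then P_{Quill} = 33.5 + (1/3)·51.375 = 50.625.

51.375, 50.625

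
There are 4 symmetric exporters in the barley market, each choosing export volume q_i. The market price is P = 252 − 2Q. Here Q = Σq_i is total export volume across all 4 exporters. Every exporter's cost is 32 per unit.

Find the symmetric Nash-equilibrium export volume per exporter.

A representative exporter's profit is π_i = q_i(252 − 2Q) − 32q_i, with Q = q_i + Σ_{j≠i} q_j.
First-order condition: 220 − 4q_i − 2Σ_{j≠i} q_j = 0.
Imposing symmetry (q_j = q for all j) turns Σ_{j≠i} q_j into 3q, so 220 = 10q and q = 22.

22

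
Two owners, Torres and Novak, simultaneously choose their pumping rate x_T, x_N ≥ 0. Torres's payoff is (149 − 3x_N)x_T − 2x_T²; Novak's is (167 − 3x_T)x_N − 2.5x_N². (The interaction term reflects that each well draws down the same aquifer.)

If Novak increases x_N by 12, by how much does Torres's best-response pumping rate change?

Expanding Torres's payoff: 149x_T − 3x_Nx_T − 2x_T².
∂π/∂x_T = 149 − 3x_N − 4x_T = 0, so x_T = 37.25 − 0.75x_N.
The reaction-function slope is −0.75, so a 12-unit rise in x_N moves x_T by −0.75 × 12 = −9. Torres's best response falls — the actions are strategic substitutes.

-9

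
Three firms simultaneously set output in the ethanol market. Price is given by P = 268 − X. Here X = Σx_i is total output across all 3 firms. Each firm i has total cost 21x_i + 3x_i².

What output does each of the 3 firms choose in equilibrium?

A representative firm's profit is π_i = x_i(268 − X) − 21x_i − 3x_i², with X = x_i + Σ_{j≠i} x_j.
First-order condition: 247 − 8x_i − Σ_{j≠i} x_j = 0.
Imposing symmetry (x_j = x for all j) turns Σ_{j≠i} x_j into 2x, so 247 = 10x and x = 24.7.

24.7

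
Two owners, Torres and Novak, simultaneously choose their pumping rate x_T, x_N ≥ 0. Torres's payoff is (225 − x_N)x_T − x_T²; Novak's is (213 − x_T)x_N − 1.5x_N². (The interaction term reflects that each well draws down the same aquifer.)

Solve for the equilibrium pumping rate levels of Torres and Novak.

Expanding Torres's payoff: 225x_T − x_Nx_T − x_T².
∂π/∂x_T = 225 − x_N − 2x_T = 0, so x_T = 112.5 − 0.5x_N.
Likewise for Novak: x_N = 71 − (1/3)x_T.
Substituting the second reaction function into the first: x_T = 112.5 − 0.5(71 − (1/3)x_T), which gives (5/6)x_T = 77 ⇒ x_T = 92.4.
Then x_N = 71 − (1/3)·92.4 = 40.2.

92.4, 40.2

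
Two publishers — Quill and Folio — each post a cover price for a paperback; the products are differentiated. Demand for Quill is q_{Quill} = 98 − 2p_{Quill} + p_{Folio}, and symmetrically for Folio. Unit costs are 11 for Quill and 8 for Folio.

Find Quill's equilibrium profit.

Quill's profit: π = (p_{Quill} − 11)(98 − 2p_{Quill} + p_{Folio}).
∂π/∂p_{Quill} = 120 − 4p_{Quill} + p_{Folio} = 0 ⇒ p_{Quill} = 30 + 0.25p_{Folio}.
Similarly p_{Folio} = 28.5 + 0.25p_{Quill}.
Substituting the second reaction function into the first: p_{Quill} = 30 + 0.25(28.5 + 0.25p_{Quill}), which gives 0.9375p_{Quill} = 37.125 ⇒ p_{Quill} = 39.6.
Then p_{Folio} = 28.5 + 0.25·39.6 = 38.4.
q_{Quill} = 98 − 2·39.6 + 38.4 = 57.2.
Profit = (39.6 − 11)·57.2 = 1635.92.

1635.92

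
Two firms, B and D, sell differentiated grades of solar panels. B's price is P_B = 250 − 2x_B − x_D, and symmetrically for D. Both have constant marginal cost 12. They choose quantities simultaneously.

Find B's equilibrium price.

107.2

Firm B's profit: π = x_B(250 − 2x_B − x_D) − 12x_B.
∂π/∂x_B = 238 − 4x_B − x_D = 0 ⇒ x_B = 59.5 − 0.25x_D.
Setting x_B = x_D in the reaction function: x_B = 59.5 − 0.25x_B, so x_B = 59.5 / 1.25 = 47.6.
P_B = 250 − 2·47.6 − 47.6 = 107.2.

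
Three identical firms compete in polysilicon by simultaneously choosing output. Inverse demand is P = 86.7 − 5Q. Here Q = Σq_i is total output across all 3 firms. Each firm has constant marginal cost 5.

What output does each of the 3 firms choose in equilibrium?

A representative firm's profit is π_i = q_i(86.7 − 5Q) − 5q_i, with Q = q_i + Σ_{j≠i} q_j.
First-order condition: 81.7 − 10q_i − 5Σ_{j≠i} q_j = 0.
With identical firms, set every q_j = q: then 81.7 − 10q − 10q = 0, i.e. q = 81.7/20 = 4.085.

4.085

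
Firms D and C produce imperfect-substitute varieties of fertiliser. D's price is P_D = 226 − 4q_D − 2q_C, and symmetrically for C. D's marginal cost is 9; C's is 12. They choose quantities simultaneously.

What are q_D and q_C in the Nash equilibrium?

Firm D's profit: π = q_D(226 − 4q_D − 2q_C) − 9q_D.
∂π/∂q_D = 217 − 8q_D − 2q_C = 0 ⇒ q_D = 27.125 − 0.25q_C.
Similarly q_C = 26.75 − 0.25q_D.
Substituting the second reaction function into the first: q_D = 27.125 − 0.25(26.75 − 0.25q_D), which gives 0.9375q_D = 20.4375 ⇒ q_D = 21.8.
Then q_C = 26.75 − 0.25·21.8 = 21.3.

21.8, 21.3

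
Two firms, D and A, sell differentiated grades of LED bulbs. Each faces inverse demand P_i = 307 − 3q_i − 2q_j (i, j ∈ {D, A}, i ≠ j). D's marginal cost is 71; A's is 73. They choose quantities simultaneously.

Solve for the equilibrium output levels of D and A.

Firm D's profit: π = q_D(307 − 3q_D − 2q_A) − 71q_D.
∂π/∂q_D = 236 − 6q_D − 2q_A = 0 ⇒ q_D = 118/3 − (1/3)q_A.
Similarly q_A = 39 − (1/3)q_D.
Plugging q_A into D's best response: q_D = 118/3 − (1/3)(39 − (1/3)q_D) ⇒ (8/9)q_D = 79/3, so q_D = 29.625.
Then q_A = 39 − (1/3)·29.625 = 29.125.

29.625, 29.125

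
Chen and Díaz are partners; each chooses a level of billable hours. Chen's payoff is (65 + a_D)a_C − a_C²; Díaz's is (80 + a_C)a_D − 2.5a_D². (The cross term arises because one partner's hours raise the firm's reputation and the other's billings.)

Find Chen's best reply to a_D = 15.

40

Expanding Chen's payoff: 65a_C + a_Da_C − a_C².
∂π/∂a_C = 65 + a_D − 2a_C = 0, so a_C = 32.5 + 0.5a_D.
At a_D = 15: a_C = 32.5 + 0.5·15 = 40.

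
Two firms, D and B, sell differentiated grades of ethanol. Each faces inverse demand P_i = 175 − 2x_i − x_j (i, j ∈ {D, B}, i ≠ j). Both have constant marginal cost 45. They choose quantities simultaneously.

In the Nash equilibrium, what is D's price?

Firm D's profit: π = x_D(175 − 2x_D − x_B) − 45x_D.
∂π/∂x_D = 130 − 4x_D − x_B = 0 ⇒ x_D = 32.5 − 0.25x_B.
Setting x_D = x_B in the reaction function: x_D = 32.5 − 0.25x_D, so x_D = 32.5 / 1.25 = 26.
P_D = 175 − 2·26 − 26 = 97.

97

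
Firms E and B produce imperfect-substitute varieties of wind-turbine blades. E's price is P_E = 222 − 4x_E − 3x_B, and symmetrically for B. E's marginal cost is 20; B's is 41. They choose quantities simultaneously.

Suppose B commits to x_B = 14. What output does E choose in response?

Firm E's profit: π = x_E(222 − 4x_E − 3x_B) − 20x_E.
∂π/∂x_E = 202 − 8x_E − 3x_B = 0 ⇒ x_E = 25.25 − 0.375x_B.
At x_B = 14: x_E = 25.25 − 0.375·14 = 20.

20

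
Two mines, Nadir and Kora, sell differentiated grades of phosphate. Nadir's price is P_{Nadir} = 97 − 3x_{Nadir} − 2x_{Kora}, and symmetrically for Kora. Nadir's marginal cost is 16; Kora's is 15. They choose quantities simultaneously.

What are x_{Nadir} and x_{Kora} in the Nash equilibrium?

Mine Nadir's profit: π = x_{Nadir}(97 − 3x_{Nadir} − 2x_{Kora}) − 16x_{Nadir}.
∂π/∂x_{Nadir} = 81 − 6x_{Nadir} − 2x_{Kora} = 0 ⇒ x_{Nadir} = 13.5 − (1/3)x_{Kora}.
Similarly x_{Kora} = 41/3 − (1/3)x_{Nadir}.
Solving the two reaction functions simultaneously: (1 − (−1/3)(−1/3))x_{Nadir} = 13.5 − (1/3)·(41/3), so (8/9)x_{Nadir} = 161/18 and x_{Nadir} = 10.0625.
Then x_{Kora} = 41/3 − (1/3)·10.0625 = 10.3125.

10.0625, 10.3125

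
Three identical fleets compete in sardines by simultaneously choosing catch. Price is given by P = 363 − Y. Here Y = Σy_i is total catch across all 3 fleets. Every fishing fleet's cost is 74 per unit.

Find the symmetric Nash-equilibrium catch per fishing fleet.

72.25

A representative fishing fleet's profit is π_i = y_i(363 − Y) − 74y_i, with Y = y_i + Σ_{j≠i} y_j.
First-order condition: 289 − 2y_i − Σ_{j≠i} y_j = 0.
With identical fishing fleets, set every y_j = y: then 289 − 2y − 2y = 0, i.e. y = 289/4 = 72.25.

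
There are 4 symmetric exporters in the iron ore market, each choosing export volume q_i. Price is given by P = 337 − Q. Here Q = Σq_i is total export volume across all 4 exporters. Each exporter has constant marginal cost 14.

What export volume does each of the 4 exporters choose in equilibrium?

A representative exporter's profit is π_i = q_i(337 − Q) − 14q_i, with Q = q_i + Σ_{j≠i} q_j.
First-order condition: 323 − 2q_i − Σ_{j≠i} q_j = 0.
With identical exporters, set every q_j = q: then 323 − 2q − 3q = 0, i.e. q = 323/5 = 64.6.

64.6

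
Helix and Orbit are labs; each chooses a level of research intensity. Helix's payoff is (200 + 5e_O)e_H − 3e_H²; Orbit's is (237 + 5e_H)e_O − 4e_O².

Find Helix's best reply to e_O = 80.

Expanding Helix's payoff: 200e_H + 5e_Oe_H − 3e_H².
∂π/∂e_H = 200 + 5e_O − 6e_H = 0, so e_H = 100/3 + (5/6)e_O.
At e_O = 80: e_H = 100/3 + (5/6)·80 = 100.

100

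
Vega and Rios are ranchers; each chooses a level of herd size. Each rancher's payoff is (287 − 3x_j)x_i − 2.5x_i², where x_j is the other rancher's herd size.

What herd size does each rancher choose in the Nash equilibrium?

Vega's payoff is (287 − 3x_R)x_V − 2.5x_V².
∂π/∂x_V = 287 − 3x_R − 5x_V = 0, so x_V = 57.4 − 0.6x_R.
The game is symmetric, so in equilibrium x_R = x_V: the reaction function gives 1.6x_V = 57.4, hence x_V = 35.875.

35.875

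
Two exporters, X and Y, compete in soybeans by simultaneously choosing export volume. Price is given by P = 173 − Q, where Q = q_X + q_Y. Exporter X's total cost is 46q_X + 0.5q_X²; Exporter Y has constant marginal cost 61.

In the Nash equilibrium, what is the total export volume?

Exporter X's profit: π = q_X(173 − (q_X + q_Y)) − 46q_X − 0.5q_X².
∂π/∂q_X = 127 − 3q_X − q_Y = 0, so q_X = 127/3 − (1/3)q_Y.
For Y: ∂π/∂q_Y = 112 − 2q_Y − q_X = 0 ⇒ q_Y = 56 − 0.5q_X.
Substituting the second reaction function into the first: q_X = 127/3 − (1/3)(56 − 0.5q_X), which gives (5/6)q_X = 71/3 ⇒ q_X = 28.4.
Then q_Y = 56 − 0.5·28.4 = 41.8.
Total export volume: 28.4 + 41.8 = 70.2.

70.2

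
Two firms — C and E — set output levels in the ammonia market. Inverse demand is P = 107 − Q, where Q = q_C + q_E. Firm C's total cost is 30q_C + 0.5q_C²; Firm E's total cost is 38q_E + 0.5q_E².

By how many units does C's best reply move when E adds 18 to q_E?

-6

Firm C's profit: π = q_C(107 − (q_C + q_E)) − 30q_C − 0.5q_C².
∂π/∂q_C = 77 − 3q_C − q_E = 0, so q_C = 77/3 − (1/3)q_E.
The reaction-function slope is −1/3, so an 18-unit rise in q_E moves q_C by −1/3 × 18 = −6. C's best response falls — the actions are strategic substitutes.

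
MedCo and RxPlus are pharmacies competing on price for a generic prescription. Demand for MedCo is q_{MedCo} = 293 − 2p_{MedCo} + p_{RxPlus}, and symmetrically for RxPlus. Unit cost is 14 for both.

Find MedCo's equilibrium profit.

MedCo's profit: π = (p_{MedCo} − 14)(293 − 2p_{MedCo} + p_{RxPlus}).
∂π/∂p_{MedCo} = 321 − 4p_{MedCo} + p_{RxPlus} = 0 ⇒ p_{MedCo} = 80.25 + 0.25p_{RxPlus}.
Setting p_{MedCo} = p_{RxPlus} in the reaction function: p_{MedCo} = 80.25 + 0.25p_{MedCo}, so p_{MedCo} = 80.25 / 0.75 = 107.
q_{MedCo} = 293 − 2·107 + 107 = 186.
Profit = (107 − 14)·186 = 17298.

17298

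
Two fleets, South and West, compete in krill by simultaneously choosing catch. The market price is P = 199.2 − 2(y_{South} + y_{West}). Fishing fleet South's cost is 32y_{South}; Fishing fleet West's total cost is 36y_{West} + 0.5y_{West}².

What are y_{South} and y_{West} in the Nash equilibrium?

31.85, 19.9

Fishing fleet South's profit: π = y_{South}(199.2 − 2(y_{South} + y_{West})) − 32y_{South}.
∂π/∂y_{South} = 167.2 − 4y_{South} − 2y_{West} = 0, so y_{South} = 41.8 − 0.5y_{West}.
For West: ∂π/∂y_{West} = 163.2 − 5y_{West} − 2y_{South} = 0 ⇒ y_{West} = 32.64 − 0.4y_{South}.
Substituting the second reaction function into the first: y_{South} = 41.8 − 0.5(32.64 − 0.4y_{South}), which gives 0.8y_{South} = 25.48 ⇒ y_{South} = 31.85.
Then y_{West} = 32.64 − 0.4·31.85 = 19.9.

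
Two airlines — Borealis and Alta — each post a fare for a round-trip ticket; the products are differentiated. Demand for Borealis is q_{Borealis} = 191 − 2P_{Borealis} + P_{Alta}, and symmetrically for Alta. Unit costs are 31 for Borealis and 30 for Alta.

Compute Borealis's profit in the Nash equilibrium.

5660.48

Borealis's profit: π = (P_{Borealis} − 31)(191 − 2P_{Borealis} + P_{Alta}).
∂π/∂P_{Borealis} = 253 − 4P_{Borealis} + P_{Alta} = 0 ⇒ P_{Borealis} = 63.25 + 0.25P_{Alta}.
Similarly P_{Alta} = 62.75 + 0.25P_{Borealis}.
Solving the two reaction functions simultaneously: (1 − (0.25)(0.25))P_{Borealis} = 63.25 + 0.25·62.75, so 0.9375P_{Borealis} = 78.9375 and P_{Borealis} = 84.2.
Then P_{Alta} = 62.75 + 0.25·84.2 = 83.8.
q_{Borealis} = 191 − 2·84.2 + 83.8 = 106.4.
Profit = (84.2 − 31)·106.4 = 5660.48.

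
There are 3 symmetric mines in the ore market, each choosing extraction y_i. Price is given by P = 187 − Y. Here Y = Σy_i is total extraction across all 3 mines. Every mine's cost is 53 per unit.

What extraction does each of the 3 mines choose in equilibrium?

33.5

A representative mine's profit is π_i = y_i(187 − Y) − 53y_i, with Y = y_i + Σ_{j≠i} y_j.
First-order condition: 134 − 2y_i − Σ_{j≠i} y_j = 0.
Imposing symmetry (y_j = y for all j) turns Σ_{j≠i} y_j into 2y, so 134 = 4y and y = 33.5.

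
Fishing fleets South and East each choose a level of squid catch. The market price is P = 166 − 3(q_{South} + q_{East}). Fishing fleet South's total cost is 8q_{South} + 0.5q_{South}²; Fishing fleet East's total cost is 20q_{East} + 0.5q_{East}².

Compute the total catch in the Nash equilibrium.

Fishing fleet South's profit: π = q_{South}(166 − 3(q_{South} + q_{East})) − 8q_{South} − 0.5q_{South}².
∂π/∂q_{South} = 158 − 7q_{South} − 3q_{East} = 0, so q_{South} = 158/7 − (3/7)q_{East}.
By the same steps for East: q_{East} = 146/7 − (3/7)q_{South}.
Solving the two reaction functions simultaneously: (1 − (−3/7)(−3/7))q_{South} = 158/7 − (3/7)·(146/7), so (40/49)q_{South} = 668/49 and q_{South} = 16.7.
Then q_{East} = 146/7 − (3/7)·16.7 = 13.7.
Total catch: 16.7 + 13.7 = 30.4.

30.4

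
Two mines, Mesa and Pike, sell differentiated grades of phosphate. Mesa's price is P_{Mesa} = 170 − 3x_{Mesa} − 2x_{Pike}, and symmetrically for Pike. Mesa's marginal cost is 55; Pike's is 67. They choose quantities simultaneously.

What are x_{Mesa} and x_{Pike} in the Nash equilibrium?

15.125, 12.125

Mine Mesa's profit: π = x_{Mesa}(170 − 3x_{Mesa} − 2x_{Pike}) − 55x_{Mesa}.
∂π/∂x_{Mesa} = 115 − 6x_{Mesa} − 2x_{Pike} = 0 ⇒ x_{Mesa} = 115/6 − (1/3)x_{Pike}.
Similarly x_{Pike} = 103/6 − (1/3)x_{Mesa}.
Substituting the second reaction function into the first: x_{Mesa} = 115/6 − (1/3)(103/6 − (1/3)x_{Mesa}), which gives (8/9)x_{Mesa} = 121/9 ⇒ x_{Mesa} = 15.125.
Then x_{Pike} = 103/6 − (1/3)·15.125 = 12.125.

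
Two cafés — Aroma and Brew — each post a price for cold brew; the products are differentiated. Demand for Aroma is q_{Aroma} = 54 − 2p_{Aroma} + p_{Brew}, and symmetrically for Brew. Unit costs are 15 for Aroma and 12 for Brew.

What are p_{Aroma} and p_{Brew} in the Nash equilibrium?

27.6, 26.4

Aroma's profit: π = (p_{Aroma} − 15)(54 − 2p_{Aroma} + p_{Brew}).
∂π/∂p_{Aroma} = 84 − 4p_{Aroma} + p_{Brew} = 0 ⇒ p_{Aroma} = 21 + 0.25p_{Brew}.
Similarly p_{Brew} = 19.5 + 0.25p_{Aroma}.
Solving the two reaction functions simultaneously: (1 − (0.25)(0.25))p_{Aroma} = 21 + 0.25·19.5, so 0.9375p_{Aroma} = 25.875 and p_{Aroma} = 27.6.
Then p_{Brew} = 19.5 + 0.25·27.6 = 26.4.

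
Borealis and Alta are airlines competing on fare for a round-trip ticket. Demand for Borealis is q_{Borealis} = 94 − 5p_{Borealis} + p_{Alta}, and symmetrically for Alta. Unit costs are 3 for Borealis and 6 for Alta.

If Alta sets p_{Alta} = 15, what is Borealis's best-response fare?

12.4

Borealis's profit: π = (p_{Borealis} − 3)(94 − 5p_{Borealis} + p_{Alta}).
∂π/∂p_{Borealis} = 109 − 10p_{Borealis} + p_{Alta} = 0 ⇒ p_{Borealis} = 10.9 + 0.1p_{Alta}.
At p_{Alta} = 15: p_{Borealis} = 10.9 + 0.1·15 = 12.4.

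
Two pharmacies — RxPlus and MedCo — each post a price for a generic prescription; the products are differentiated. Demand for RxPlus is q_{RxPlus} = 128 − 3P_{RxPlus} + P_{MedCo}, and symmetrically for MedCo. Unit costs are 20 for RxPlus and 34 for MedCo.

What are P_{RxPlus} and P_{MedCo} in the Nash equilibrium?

38.8, 44.8

RxPlus's profit: π = (P_{RxPlus} − 20)(128 − 3P_{RxPlus} + P_{MedCo}).
∂π/∂P_{RxPlus} = 188 − 6P_{RxPlus} + P_{MedCo} = 0 ⇒ P_{RxPlus} = 94/3 + (1/6)P_{MedCo}.
Similarly P_{MedCo} = 115/3 + (1/6)P_{RxPlus}.
Plugging P_{MedCo} into RxPlus's best response: P_{RxPlus} = 94/3 + (1/6)(115/3 + (1/6)P_{RxPlus}) ⇒ (35/36)P_{RxPlus} = 679/18, so P_{RxPlus} = 38.8.
Then P_{MedCo} = 115/3 + (1/6)·38.8 = 44.8.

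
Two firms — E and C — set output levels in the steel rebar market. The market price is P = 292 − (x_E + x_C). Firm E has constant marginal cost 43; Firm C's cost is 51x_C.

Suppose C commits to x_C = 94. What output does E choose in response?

Firm E's profit: π = x_E(292 − (x_E + x_C)) − 43x_E.
∂π/∂x_E = 249 − 2x_E − x_C = 0, so x_E = 124.5 − 0.5x_C.
At x_C = 94: x_E = 124.5 − 0.5·94 = 77.5.

77.5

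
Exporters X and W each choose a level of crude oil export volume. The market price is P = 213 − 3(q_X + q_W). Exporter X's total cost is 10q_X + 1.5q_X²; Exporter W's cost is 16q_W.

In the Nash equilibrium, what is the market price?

Exporter X's profit: π = q_X(213 − 3(q_X + q_W)) − 10q_X − 1.5q_X².
∂π/∂q_X = 203 − 9q_X − 3q_W = 0, so q_X = 203/9 − (1/3)q_W.
For W: ∂π/∂q_W = 197 − 6q_W − 3q_X = 0 ⇒ q_W = 197/6 − 0.5q_X.
Plugging q_W into X's best response: q_X = 203/9 − (1/3)(197/6 − 0.5q_X) ⇒ (5/6)q_X = 209/18, so q_X = 209/15.
Then q_W = 197/6 − 0.5·(209/15) = 388/15.
Equilibrium price: P = 213 − 3·39.8 = 93.6.

93.6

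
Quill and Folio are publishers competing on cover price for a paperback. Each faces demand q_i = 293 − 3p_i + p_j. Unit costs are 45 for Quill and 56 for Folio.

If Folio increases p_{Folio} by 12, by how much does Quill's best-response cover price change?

Quill's profit: π = (p_{Quill} − 45)(293 − 3p_{Quill} + p_{Folio}).
∂π/∂p_{Quill} = 428 − 6p_{Quill} + p_{Folio} = 0 ⇒ p_{Quill} = 214/3 + (1/6)p_{Folio}.
The reaction-function slope is 1/6, so a 12-unit rise in p_{Folio} moves p_{Quill} by 1/6 × 12 = 2. Quill's best response rises — the actions are strategic complements.

2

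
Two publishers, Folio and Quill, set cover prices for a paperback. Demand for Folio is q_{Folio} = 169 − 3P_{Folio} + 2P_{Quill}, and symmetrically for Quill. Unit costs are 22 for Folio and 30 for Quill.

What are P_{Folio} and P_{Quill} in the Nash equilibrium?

Folio's profit: π = (P_{Folio} − 22)(169 − 3P_{Folio} + 2P_{Quill}).
∂π/∂P_{Folio} = 235 − 6P_{Folio} + 2P_{Quill} = 0 ⇒ P_{Folio} = 235/6 + (1/3)P_{Quill}.
Similarly P_{Quill} = 259/6 + (1/3)P_{Folio}.
Substituting the second reaction function into the first: P_{Folio} = 235/6 + (1/3)(259/6 + (1/3)P_{Folio}), which gives (8/9)P_{Folio} = 482/9 ⇒ P_{Folio} = 60.25.
Then P_{Quill} = 259/6 + (1/3)·60.25 = 63.25.

60.25, 63.25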